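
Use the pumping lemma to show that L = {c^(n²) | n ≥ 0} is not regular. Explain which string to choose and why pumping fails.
Assume L is regular with pumping length p. Idea: pumping adds a fixed amount, but gaps between consecutive squares grow.
Choose s = c^(p²) (length p² ≥ p). By the pumping lemma, s = xyz with |xy| ≤ p, |y| > 0, so |y| = k with 1 ≤ k ≤ p. Then |xy²z| = p²+k. Since p² < p²+k ≤ p²+p < (p+1)², the length p²+k lies strictly between consecutive squares, so it is not a perfect square and xy²z ∉ L.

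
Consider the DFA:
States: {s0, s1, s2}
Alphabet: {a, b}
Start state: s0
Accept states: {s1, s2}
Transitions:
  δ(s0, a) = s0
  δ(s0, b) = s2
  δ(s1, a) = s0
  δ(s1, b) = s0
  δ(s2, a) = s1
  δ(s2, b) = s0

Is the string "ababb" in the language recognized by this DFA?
Processing string "ababb":
  s0 --a--> s0
  s0 --b--> s2
  s2 --a--> s1
  s1 --b--> s0
  s0 --b--> s2
Final state: s2
Accept states: {s1, s2}
Yes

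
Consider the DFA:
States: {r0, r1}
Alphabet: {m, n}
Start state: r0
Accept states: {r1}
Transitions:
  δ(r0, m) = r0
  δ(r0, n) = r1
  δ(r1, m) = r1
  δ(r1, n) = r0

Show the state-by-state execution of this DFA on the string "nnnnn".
read 'n': r0 → r1
  read 'n': r1 → r0
  read 'n': r0 → r1
  read 'n': r1 → r0
  read 'n': r0 → r1
r0 -> r1 -> r0 -> r1 -> r0 -> r1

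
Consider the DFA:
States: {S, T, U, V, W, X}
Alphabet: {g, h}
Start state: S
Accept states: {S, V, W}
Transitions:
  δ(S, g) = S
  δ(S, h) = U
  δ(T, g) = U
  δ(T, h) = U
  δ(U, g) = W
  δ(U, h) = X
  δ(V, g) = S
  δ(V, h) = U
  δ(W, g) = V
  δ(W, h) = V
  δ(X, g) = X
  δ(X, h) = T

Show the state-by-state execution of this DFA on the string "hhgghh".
read 'h': S → U
  read 'h': U → X
  read 'g': X → X
  read 'g': X → X
  read 'h': X → T
  read 'h': T → U
S -> U -> X -> X -> X -> T -> U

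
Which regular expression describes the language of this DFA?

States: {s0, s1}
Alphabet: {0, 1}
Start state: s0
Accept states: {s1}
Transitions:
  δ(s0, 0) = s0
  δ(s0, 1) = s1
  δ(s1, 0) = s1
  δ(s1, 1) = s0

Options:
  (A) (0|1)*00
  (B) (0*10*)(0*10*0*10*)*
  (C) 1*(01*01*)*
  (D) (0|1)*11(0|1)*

Check each option against the DFA on short strings; one disagreement eliminates an option:
  (A) (0|1)*00: on '1' the DFA goes s0 → s1 and accepts (s1 ∈ Accept), but the regex does not match it → eliminate
  (B) (0*10*)(0*10*0*10*)*: agrees with the DFA on every string of length ≤ 6
  (C) 1*(01*01*)*: on ε the DFA stays in s0 and rejects (s0 ∉ Accept), but the regex matches it → eliminate
  (D) (0|1)*11(0|1)*: on '1' the DFA goes s0 → s1 and accepts (s1 ∈ Accept), but the regex does not match it → eliminate
Only (B) is consistent with the DFA.
(B) (0*10*)(0*10*0*10*)*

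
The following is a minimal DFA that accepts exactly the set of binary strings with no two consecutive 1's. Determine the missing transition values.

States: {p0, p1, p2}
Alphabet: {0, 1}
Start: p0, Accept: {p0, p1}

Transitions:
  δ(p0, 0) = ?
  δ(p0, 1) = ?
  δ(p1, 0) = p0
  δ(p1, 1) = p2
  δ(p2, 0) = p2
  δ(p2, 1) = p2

From the language and accept set, identify what each state tracks — p0: last symbol not 1 (ok); p1: last symbol 1 (ok); p2: saw 11 (dead).
Each missing δ(q, a) is the state matching the new tracked value after reading a.
δ(p0, 0) = p0; δ(p0, 1) = p1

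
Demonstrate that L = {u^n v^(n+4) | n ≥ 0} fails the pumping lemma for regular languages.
Assume L is regular with pumping length p. Idea: pumping the u-block breaks the fixed offset of 4.
Choose s = u^p v^(p+4) ∈ L. By the pumping lemma, s = xyz with |xy| ≤ p, |y| > 0, so y = u^k with k ≥ 1. Then xy²z = u^(p+k) v^(p+4). For this to be in L we would need p+4 = (p+k)+4, i.e. k = 0, contradicting k ≥ 1. So xy²z ∉ L.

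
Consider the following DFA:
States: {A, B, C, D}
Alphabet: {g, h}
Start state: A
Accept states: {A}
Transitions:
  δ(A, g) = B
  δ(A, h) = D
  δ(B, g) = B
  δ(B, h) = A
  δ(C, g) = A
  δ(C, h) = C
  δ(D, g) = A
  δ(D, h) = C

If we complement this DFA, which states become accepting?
Complement accept states = All states \ Original accept states
= {A, B, C, D} \ {A}
{B, C, D}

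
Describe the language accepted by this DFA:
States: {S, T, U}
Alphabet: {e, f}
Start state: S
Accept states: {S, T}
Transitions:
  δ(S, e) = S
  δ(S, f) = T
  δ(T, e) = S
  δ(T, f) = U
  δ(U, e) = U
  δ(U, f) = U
Testing a few strings:
  'ee' → accept
  'eeef' → accept
  'efef' → accept
  'fee' → accept
State roles: S=last symbol not f (ok); T=last symbol f (ok); U=saw ff (dead)
All strings over {e,f} with no two consecutive f's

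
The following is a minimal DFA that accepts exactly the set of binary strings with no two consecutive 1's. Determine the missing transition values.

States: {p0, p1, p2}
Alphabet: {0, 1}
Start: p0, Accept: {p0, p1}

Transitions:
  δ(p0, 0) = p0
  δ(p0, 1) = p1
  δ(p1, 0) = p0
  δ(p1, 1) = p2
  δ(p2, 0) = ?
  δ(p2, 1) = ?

From the language and accept set, identify what each state tracks — p0: last symbol not 1 (ok); p1: last symbol 1 (ok); p2: saw 11 (dead).
Each missing δ(q, a) is the state matching the new tracked value after reading a.
δ(p2, 0) = p2; δ(p2, 1) = p2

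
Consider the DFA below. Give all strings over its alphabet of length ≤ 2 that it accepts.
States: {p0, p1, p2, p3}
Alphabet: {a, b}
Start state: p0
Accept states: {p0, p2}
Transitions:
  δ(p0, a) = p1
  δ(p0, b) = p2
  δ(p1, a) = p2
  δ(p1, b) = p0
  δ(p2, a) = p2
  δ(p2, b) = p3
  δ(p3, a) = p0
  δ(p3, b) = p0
ε, b, aa, ab, ba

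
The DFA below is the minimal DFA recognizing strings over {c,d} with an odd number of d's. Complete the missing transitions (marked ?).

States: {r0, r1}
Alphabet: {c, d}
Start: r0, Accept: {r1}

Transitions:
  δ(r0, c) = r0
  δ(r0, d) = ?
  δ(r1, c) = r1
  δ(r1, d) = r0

From the language and accept set, identify what each state tracks — r0: even number of d's so far; r1: odd number of d's so far.
Each missing δ(q, a) is the state matching the new tracked value after reading a.
δ(r0, d) = r1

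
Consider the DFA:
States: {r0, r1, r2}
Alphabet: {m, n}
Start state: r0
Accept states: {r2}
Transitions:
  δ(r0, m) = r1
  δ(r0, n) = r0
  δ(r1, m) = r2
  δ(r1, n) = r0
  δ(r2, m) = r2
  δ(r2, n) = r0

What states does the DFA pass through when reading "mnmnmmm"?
read 'm': r0 → r1
  read 'n': r1 → r0
  read 'm': r0 → r1
  read 'n': r1 → r0
  read 'm': r0 → r1
  read 'm': r1 → r2
  read 'm': r2 → r2
r0 -> r1 -> r0 -> r1 -> r0 -> r1 -> r2 -> r2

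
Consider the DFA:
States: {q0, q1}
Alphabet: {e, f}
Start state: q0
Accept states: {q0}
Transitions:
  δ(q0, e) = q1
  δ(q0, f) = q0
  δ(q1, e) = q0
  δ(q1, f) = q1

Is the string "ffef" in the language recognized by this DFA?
Processing string "ffef":
  q0 --f--> q0
  q0 --f--> q0
  q0 --e--> q1
  q1 --f--> q1
Final state: q1
Accept states: {q0}
No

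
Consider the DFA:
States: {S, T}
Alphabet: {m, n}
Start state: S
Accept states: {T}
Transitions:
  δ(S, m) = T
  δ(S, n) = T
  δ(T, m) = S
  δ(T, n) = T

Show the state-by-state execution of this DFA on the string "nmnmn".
read 'n': S → T
  read 'm': T → S
  read 'n': S → T
  read 'm': T → S
  read 'n': S → T
S -> T -> S -> T -> S -> T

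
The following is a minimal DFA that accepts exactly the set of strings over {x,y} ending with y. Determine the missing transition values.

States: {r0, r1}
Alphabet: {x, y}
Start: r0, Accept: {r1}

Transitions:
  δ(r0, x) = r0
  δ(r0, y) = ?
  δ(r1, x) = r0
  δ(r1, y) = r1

From the language and accept set, identify what each state tracks — r0: last symbol not y; r1: last symbol is y.
Each missing δ(q, a) is the state matching the new tracked value after reading a.
δ(r0, y) = r1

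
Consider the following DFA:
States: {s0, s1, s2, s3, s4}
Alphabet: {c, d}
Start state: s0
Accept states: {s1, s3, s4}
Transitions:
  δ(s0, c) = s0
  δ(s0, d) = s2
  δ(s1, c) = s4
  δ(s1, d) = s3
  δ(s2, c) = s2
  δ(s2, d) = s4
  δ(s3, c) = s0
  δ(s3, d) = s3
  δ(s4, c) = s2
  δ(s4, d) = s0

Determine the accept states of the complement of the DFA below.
Complement accept states = All states \ Original accept states
= {s0, s1, s2, s3, s4} \ {s1, s3, s4}
{s0, s2}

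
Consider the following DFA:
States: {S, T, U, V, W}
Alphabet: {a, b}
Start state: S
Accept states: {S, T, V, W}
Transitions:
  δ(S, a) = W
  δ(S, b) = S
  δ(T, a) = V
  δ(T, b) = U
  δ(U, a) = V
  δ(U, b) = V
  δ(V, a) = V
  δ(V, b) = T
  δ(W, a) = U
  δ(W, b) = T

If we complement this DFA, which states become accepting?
Complement accept states = All states \ Original accept states
= {S, T, U, V, W} \ {S, T, V, W}
{U}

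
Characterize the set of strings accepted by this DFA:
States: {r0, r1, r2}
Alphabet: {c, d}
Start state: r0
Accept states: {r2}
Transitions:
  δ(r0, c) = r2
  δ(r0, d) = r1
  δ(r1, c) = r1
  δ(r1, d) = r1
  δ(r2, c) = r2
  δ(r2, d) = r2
Testing a few strings:
  'c' → accept
  'cd' → accept
  'cc' → accept
  'cdd' → accept
State roles: r0=no input read; r1=started with d (dead); r2=started with c
All strings over {c,d} starting with c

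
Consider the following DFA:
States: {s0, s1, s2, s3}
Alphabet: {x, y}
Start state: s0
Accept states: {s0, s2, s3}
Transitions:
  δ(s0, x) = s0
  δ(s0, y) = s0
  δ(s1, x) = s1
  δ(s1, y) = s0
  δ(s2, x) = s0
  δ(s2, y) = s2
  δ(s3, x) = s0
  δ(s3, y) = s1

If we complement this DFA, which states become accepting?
Complement accept states = All states \ Original accept states
= {s0, s1, s2, s3} \ {s0, s2, s3}
{s1}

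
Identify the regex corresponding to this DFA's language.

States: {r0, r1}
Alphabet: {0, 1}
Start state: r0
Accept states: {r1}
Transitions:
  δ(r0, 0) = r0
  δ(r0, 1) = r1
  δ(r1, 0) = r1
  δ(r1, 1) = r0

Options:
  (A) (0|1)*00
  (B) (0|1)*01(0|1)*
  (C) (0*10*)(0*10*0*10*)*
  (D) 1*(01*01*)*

Check each option against the DFA on short strings; one disagreement eliminates an option:
  (A) (0|1)*00: on '1' the DFA goes r0 → r1 and accepts (r1 ∈ Accept), but the regex does not match it → eliminate
  (B) (0|1)*01(0|1)*: on '1' the DFA goes r0 → r1 and accepts (r1 ∈ Accept), but the regex does not match it → eliminate
  (C) (0*10*)(0*10*0*10*)*: agrees with the DFA on every string of length ≤ 6
  (D) 1*(01*01*)*: on ε the DFA stays in r0 and rejects (r0 ∉ Accept), but the regex matches it → eliminate
Only (C) is consistent with the DFA.
(C) (0*10*)(0*10*0*10*)*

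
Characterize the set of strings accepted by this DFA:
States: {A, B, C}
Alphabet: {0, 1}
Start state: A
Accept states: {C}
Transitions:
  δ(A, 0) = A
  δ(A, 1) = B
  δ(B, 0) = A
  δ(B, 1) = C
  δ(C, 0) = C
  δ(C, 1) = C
Testing a few strings:
  '010' → reject
  '11' → accept
  '0' → reject
  '10' → reject
State roles: A=no progress toward 11; B=one trailing 1; C=substring 11 seen
All binary strings containing the substring 11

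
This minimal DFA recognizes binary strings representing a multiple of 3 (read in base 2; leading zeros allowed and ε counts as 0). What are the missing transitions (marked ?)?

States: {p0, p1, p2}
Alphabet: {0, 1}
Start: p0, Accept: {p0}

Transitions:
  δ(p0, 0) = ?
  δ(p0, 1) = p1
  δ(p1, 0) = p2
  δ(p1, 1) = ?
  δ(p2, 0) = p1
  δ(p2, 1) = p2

From the language and accept set, identify what each state tracks — p0: value ≡ 0 (mod 3); p1: value ≡ 1 (mod 3); p2: value ≡ 2 (mod 3).
Each missing δ(q, a) is the state matching the new tracked value after reading a.
δ(p0, 0) = p0; δ(p1, 1) = p0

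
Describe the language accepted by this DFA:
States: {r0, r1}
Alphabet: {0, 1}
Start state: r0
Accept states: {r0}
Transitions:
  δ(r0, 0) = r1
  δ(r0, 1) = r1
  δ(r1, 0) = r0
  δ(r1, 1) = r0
Testing a few strings:
  '0' → reject
  '111' → reject
  '110' → reject
  '00' → accept
State roles: r0=even length so far; r1=odd length so far
All binary strings of even length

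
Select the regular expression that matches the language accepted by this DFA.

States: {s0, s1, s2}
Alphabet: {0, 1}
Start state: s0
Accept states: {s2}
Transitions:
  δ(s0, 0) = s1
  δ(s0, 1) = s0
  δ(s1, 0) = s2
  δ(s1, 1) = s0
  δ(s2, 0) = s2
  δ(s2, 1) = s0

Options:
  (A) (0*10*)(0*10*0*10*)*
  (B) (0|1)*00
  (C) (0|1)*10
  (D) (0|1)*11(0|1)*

Check each option against the DFA on short strings; one disagreement eliminates an option:
  (A) (0*10*)(0*10*0*10*)*: on '1' the DFA goes s0 → s0 and rejects (s0 ∉ Accept), but the regex matches it → eliminate
  (B) (0|1)*00: agrees with the DFA on every string of length ≤ 6
  (C) (0|1)*10: on '00' the DFA goes s0 → s1 → s2 and accepts (s2 ∈ Accept), but the regex does not match it → eliminate
  (D) (0|1)*11(0|1)*: on '00' the DFA goes s0 → s1 → s2 and accepts (s2 ∈ Accept), but the regex does not match it → eliminate
Only (B) is consistent with the DFA.
(B) (0|1)*00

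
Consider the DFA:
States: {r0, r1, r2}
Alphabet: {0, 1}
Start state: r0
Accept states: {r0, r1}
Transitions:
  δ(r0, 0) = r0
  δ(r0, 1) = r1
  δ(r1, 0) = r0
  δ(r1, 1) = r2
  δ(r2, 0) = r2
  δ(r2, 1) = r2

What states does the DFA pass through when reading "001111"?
read '0': r0 → r0
  read '0': r0 → r0
  read '1': r0 → r1
  read '1': r1 → r2
  read '1': r2 → r2
  read '1': r2 → r2
r0 -> r0 -> r0 -> r1 -> r2 -> r2 -> r2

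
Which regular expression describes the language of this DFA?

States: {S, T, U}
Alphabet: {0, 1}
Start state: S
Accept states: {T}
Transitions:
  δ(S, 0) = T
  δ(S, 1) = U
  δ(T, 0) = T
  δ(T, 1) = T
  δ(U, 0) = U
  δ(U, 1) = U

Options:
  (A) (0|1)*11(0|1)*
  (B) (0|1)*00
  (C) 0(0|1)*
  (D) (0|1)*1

Check each option against the DFA on short strings; one disagreement eliminates an option:
  (A) (0|1)*11(0|1)*: on '0' the DFA goes S → T and accepts (T ∈ Accept), but the regex does not match it → eliminate
  (B) (0|1)*00: on '0' the DFA goes S → T and accepts (T ∈ Accept), but the regex does not match it → eliminate
  (C) 0(0|1)*: agrees with the DFA on every string of length ≤ 6
  (D) (0|1)*1: on '0' the DFA goes S → T and accepts (T ∈ Accept), but the regex does not match it → eliminate
Only (C) is consistent with the DFA.
(C) 0(0|1)*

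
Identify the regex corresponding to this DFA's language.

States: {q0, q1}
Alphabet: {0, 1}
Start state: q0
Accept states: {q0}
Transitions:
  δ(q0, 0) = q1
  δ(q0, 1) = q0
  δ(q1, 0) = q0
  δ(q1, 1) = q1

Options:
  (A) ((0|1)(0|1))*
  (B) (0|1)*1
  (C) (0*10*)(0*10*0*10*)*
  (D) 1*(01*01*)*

Check each option against the DFA on short strings; one disagreement eliminates an option:
  (A) ((0|1)(0|1))*: on '1' the DFA goes q0 → q0 and accepts (q0 ∈ Accept), but the regex does not match it → eliminate
  (B) (0|1)*1: on ε the DFA stays in q0 and accepts (q0 ∈ Accept), but the regex does not match it → eliminate
  (C) (0*10*)(0*10*0*10*)*: on ε the DFA stays in q0 and accepts (q0 ∈ Accept), but the regex does not match it → eliminate
  (D) 1*(01*01*)*: agrees with the DFA on every string of length ≤ 6
Only (D) is consistent with the DFA.
(D) 1*(01*01*)*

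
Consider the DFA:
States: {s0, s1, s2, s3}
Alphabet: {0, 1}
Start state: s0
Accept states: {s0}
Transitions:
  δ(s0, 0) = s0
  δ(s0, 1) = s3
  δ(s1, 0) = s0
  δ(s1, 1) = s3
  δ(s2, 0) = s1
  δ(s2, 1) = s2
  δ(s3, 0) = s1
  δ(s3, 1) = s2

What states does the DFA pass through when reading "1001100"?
read '1': s0 → s3
  read '0': s3 → s1
  read '0': s1 → s0
  read '1': s0 → s3
  read '1': s3 → s2
  read '0': s2 → s1
  read '0': s1 → s0
s0 -> s3 -> s1 -> s0 -> s3 -> s2 -> s1 -> s0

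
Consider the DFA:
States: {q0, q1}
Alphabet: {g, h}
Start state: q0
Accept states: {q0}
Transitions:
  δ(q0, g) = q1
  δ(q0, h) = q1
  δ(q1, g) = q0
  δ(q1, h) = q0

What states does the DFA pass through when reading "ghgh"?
read 'g': q0 → q1
  read 'h': q1 → q0
  read 'g': q0 → q1
  read 'h': q1 → q0
q0 -> q1 -> q0 -> q1 -> q0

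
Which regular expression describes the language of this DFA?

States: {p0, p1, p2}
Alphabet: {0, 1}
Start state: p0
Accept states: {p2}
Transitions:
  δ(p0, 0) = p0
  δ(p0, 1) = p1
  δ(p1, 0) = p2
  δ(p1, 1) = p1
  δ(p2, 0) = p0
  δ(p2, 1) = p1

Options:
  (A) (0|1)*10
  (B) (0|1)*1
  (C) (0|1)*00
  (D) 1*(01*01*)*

Check each option against the DFA on short strings; one disagreement eliminates an option:
  (A) (0|1)*10: agrees with the DFA on every string of length ≤ 6
  (B) (0|1)*1: on '1' the DFA goes p0 → p1 and rejects (p1 ∉ Accept), but the regex matches it → eliminate
  (C) (0|1)*00: on '00' the DFA goes p0 → p0 → p0 and rejects (p0 ∉ Accept), but the regex matches it → eliminate
  (D) 1*(01*01*)*: on ε the DFA stays in p0 and rejects (p0 ∉ Accept), but the regex matches it → eliminate
Only (A) is consistent with the DFA.
(A) (0|1)*10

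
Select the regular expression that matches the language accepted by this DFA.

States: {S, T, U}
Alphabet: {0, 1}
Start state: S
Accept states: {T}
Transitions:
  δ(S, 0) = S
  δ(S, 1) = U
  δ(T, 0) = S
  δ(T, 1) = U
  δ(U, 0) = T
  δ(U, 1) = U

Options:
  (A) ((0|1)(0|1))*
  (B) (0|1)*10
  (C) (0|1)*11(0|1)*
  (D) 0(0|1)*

Check each option against the DFA on short strings; one disagreement eliminates an option:
  (A) ((0|1)(0|1))*: on ε the DFA stays in S and rejects (S ∉ Accept), but the regex matches it → eliminate
  (B) (0|1)*10: agrees with the DFA on every string of length ≤ 6
  (C) (0|1)*11(0|1)*: on '10' the DFA goes S → U → T and accepts (T ∈ Accept), but the regex does not match it → eliminate
  (D) 0(0|1)*: on '0' the DFA goes S → S and rejects (S ∉ Accept), but the regex matches it → eliminate
Only (B) is consistent with the DFA.
(B) (0|1)*10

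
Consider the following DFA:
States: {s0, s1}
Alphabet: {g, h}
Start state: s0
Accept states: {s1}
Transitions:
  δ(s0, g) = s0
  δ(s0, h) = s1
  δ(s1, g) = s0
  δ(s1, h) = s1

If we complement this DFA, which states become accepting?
Complement accept states = All states \ Original accept states
= {s0, s1} \ {s1}
{s0}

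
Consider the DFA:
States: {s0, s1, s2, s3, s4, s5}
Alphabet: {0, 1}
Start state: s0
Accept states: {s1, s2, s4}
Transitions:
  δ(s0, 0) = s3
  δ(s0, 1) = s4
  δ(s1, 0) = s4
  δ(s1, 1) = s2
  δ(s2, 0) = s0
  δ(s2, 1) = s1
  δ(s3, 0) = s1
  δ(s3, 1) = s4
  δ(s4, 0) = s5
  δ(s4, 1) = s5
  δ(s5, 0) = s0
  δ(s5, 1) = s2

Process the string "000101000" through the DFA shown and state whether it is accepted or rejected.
Processing string "000101000":
  s0 --0--> s3
  s3 --0--> s1
  s1 --0--> s4
  s4 --1--> s5
  s5 --0--> s0
  s0 --1--> s4
  s4 --0--> s5
  s5 --0--> s0
  s0 --0--> s3
Final state: s3
Accept states: {s1, s2, s4}
No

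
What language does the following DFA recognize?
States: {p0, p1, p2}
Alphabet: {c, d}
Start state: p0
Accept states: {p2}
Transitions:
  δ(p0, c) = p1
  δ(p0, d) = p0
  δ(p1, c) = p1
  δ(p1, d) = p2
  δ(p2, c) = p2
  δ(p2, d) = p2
Testing a few strings:
  'd' → reject
  'dcd' → accept
  'cd' → accept
  'c' → reject
State roles: p0=no c seen yet; p1=seen a c, waiting for d; p2=substring cd seen
All strings over {c,d} containing the substring cd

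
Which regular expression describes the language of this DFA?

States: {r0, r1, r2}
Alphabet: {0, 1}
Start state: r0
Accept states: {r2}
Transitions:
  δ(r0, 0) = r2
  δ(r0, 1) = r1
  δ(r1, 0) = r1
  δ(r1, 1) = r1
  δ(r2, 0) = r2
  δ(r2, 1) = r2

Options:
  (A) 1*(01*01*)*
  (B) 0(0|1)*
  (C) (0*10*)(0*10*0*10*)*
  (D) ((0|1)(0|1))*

Check each option against the DFA on short strings; one disagreement eliminates an option:
  (A) 1*(01*01*)*: on ε the DFA stays in r0 and rejects (r0 ∉ Accept), but the regex matches it → eliminate
  (B) 0(0|1)*: agrees with the DFA on every string of length ≤ 6
  (C) (0*10*)(0*10*0*10*)*: on '0' the DFA goes r0 → r2 and accepts (r2 ∈ Accept), but the regex does not match it → eliminate
  (D) ((0|1)(0|1))*: on ε the DFA stays in r0 and rejects (r0 ∉ Accept), but the regex matches it → eliminate
Only (B) is consistent with the DFA.
(B) 0(0|1)*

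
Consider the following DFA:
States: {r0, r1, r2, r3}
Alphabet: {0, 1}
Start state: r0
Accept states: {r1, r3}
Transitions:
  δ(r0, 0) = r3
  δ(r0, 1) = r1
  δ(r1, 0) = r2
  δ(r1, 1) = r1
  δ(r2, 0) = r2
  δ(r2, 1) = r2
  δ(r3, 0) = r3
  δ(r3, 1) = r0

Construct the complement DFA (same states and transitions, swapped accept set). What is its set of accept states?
Complement accept states = All states \ Original accept states
= {r0, r1, r2, r3} \ {r1, r3}
{r0, r2}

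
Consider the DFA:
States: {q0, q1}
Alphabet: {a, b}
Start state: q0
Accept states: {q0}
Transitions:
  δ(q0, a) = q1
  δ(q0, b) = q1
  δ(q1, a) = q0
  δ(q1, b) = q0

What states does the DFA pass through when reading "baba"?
read 'b': q0 → q1
  read 'a': q1 → q0
  read 'b': q0 → q1
  read 'a': q1 → q0
q0 -> q1 -> q0 -> q1 -> q0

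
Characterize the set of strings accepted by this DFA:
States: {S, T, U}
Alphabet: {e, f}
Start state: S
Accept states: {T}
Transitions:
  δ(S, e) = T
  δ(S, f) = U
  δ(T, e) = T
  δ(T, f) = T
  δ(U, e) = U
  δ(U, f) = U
Testing a few strings:
  'ff' → reject
  'f' → reject
  'fef' → reject
  'fe' → reject
State roles: S=no input read; T=started with e; U=started with f (dead)
All strings over {e,f} starting with e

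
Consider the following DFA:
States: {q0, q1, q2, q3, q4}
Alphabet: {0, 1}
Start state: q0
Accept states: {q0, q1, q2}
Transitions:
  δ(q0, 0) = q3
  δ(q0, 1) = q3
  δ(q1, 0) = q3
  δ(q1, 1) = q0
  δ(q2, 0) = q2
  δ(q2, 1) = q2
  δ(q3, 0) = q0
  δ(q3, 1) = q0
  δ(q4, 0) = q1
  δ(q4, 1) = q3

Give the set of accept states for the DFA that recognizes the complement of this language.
Complement accept states = All states \ Original accept states
= {q0, q1, q2, q3, q4} \ {q0, q1, q2}
{q3, q4}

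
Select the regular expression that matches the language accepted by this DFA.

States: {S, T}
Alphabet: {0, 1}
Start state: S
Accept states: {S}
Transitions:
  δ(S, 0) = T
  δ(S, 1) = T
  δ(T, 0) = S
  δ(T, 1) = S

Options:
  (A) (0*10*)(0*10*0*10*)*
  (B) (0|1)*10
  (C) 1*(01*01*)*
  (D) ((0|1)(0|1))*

Check each option against the DFA on short strings; one disagreement eliminates an option:
  (A) (0*10*)(0*10*0*10*)*: on ε the DFA stays in S and accepts (S ∈ Accept), but the regex does not match it → eliminate
  (B) (0|1)*10: on ε the DFA stays in S and accepts (S ∈ Accept), but the regex does not match it → eliminate
  (C) 1*(01*01*)*: on '1' the DFA goes S → T and rejects (T ∉ Accept), but the regex matches it → eliminate
  (D) ((0|1)(0|1))*: agrees with the DFA on every string of length ≤ 6
Only (D) is consistent with the DFA.
(D) ((0|1)(0|1))*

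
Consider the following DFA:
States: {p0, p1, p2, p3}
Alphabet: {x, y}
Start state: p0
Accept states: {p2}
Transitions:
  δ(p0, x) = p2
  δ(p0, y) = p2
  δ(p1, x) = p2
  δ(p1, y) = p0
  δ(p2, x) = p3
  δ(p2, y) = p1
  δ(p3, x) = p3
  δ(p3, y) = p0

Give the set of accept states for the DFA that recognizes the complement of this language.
Complement accept states = All states \ Original accept states
= {p0, p1, p2, p3} \ {p2}
{p0, p1, p3}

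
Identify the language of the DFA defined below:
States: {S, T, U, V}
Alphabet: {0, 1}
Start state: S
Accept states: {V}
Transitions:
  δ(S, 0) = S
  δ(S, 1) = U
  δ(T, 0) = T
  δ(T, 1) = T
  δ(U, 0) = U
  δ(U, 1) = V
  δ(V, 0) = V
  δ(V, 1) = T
Testing a few strings:
  '1' → reject
  '1110' → reject
  '10' → reject
  '0' → reject
State roles: S=zero 1's; T=≥ three 1's (dead); U=one 1; V=two 1's
All binary strings containing exactly two 1's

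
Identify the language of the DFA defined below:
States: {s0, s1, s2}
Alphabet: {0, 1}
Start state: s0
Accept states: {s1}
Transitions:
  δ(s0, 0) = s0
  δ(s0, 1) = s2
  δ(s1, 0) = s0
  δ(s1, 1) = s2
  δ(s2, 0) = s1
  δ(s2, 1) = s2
Testing a few strings:
  '001' → reject
  '010' → accept
  '1' → reject
  '000' → reject
State roles: s0=no suffix match; s1=suffix is 10; s2=one trailing 1
All binary strings ending with 10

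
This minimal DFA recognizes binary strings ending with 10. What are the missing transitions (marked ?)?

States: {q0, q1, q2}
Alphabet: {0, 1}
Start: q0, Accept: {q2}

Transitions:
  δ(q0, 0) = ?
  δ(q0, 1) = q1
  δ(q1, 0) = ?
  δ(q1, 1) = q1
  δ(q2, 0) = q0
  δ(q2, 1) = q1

From the language and accept set, identify what each state tracks — q0: no suffix match; q1: one trailing 1; q2: suffix is 10.
Each missing δ(q, a) is the state matching the new tracked value after reading a.
δ(q0, 0) = q0; δ(q1, 0) = q2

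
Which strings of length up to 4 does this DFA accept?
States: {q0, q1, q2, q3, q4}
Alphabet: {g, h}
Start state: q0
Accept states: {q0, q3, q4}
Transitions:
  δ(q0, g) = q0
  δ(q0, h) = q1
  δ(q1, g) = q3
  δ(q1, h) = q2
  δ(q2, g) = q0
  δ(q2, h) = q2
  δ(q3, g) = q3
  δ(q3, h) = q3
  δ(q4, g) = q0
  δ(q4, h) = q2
ε, g, gg, hg, ggg, ghg, hgg, hgh, hhg, gggg, gghg, ghgg, ghgh, ghhg, hggg, hggh, hghg, hghh, hhgg, hhhg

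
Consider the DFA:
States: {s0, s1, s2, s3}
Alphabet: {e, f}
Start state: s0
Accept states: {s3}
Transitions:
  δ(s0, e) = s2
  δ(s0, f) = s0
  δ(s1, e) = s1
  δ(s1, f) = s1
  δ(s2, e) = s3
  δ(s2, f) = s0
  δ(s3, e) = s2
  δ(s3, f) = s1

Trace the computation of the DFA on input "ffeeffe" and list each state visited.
read 'f': s0 → s0
  read 'f': s0 → s0
  read 'e': s0 → s2
  read 'e': s2 → s3
  read 'f': s3 → s1
  read 'f': s1 → s1
  read 'e': s1 → s1
s0 -> s0 -> s0 -> s2 -> s3 -> s1 -> s1 -> s1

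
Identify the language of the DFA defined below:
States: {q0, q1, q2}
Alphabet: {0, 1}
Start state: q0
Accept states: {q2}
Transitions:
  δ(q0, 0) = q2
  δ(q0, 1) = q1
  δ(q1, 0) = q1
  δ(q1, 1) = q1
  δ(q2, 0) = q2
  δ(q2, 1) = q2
Testing a few strings:
  '1' → reject
  '011' → accept
  '01' → accept
  '0' → accept
State roles: q0=no input read; q1=started with 1 (dead); q2=started with 0
All binary strings starting with 0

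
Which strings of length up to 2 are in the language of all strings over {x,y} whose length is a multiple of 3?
ε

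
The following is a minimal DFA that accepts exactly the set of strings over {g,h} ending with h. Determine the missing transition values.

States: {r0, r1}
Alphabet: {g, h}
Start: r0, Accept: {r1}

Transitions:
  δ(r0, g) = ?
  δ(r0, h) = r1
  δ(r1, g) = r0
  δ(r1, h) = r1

From the language and accept set, identify what each state tracks — r0: last symbol not h; r1: last symbol is h.
Each missing δ(q, a) is the state matching the new tracked value after reading a.
δ(r0, g) = r0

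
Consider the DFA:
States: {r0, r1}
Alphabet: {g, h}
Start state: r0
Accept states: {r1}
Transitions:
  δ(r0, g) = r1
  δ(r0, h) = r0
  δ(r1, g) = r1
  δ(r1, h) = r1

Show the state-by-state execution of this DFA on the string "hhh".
read 'h': r0 → r0
  read 'h': r0 → r0
  read 'h': r0 → r0
r0 -> r0 -> r0 -> r0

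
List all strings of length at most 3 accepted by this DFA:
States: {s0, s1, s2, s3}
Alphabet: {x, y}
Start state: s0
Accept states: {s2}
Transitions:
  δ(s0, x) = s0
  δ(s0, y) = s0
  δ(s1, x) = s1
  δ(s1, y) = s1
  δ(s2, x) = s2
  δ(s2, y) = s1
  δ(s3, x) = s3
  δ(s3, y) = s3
None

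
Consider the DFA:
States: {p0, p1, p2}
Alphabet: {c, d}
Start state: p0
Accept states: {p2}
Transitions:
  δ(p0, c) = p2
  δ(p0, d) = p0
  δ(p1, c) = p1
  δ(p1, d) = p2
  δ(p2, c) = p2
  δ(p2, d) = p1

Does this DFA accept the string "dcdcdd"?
Processing string "dcdcdd":
  p0 --d--> p0
  p0 --c--> p2
  p2 --d--> p1
  p1 --c--> p1
  p1 --d--> p2
  p2 --d--> p1
Final state: p1
Accept states: {p2}
No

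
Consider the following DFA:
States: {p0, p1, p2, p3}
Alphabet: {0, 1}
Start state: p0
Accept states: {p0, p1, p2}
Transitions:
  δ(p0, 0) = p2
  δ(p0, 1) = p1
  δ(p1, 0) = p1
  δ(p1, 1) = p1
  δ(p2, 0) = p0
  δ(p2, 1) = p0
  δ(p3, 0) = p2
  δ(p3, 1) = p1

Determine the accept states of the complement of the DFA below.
Complement accept states = All states \ Original accept states
= {p0, p1, p2, p3} \ {p0, p1, p2}
{p3}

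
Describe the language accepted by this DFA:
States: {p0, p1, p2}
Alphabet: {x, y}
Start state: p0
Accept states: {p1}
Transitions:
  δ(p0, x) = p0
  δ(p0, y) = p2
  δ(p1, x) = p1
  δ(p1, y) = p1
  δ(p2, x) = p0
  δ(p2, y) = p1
Testing a few strings:
  'xxx' → reject
  'xxxx' → reject
  'yxyy' → accept
  'yxx' → reject
State roles: p0=no progress toward yy; p1=substring yy seen; p2=one trailing y
All strings over {x,y} containing the substring yy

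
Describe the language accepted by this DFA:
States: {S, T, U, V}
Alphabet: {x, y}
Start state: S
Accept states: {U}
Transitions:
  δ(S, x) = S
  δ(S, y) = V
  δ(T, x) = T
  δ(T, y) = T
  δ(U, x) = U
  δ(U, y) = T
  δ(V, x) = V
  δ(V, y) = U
Testing a few strings:
  'x' → reject
  'xxx' → reject
  'yxx' → reject
  'xyx' → reject
State roles: S=zero y's; T=≥ three y's (dead); U=two y's; V=one y
All strings over {x,y} containing exactly two y's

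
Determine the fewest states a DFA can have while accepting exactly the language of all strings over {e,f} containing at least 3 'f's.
By Myhill–Nerode, count the distinguishable equivalence classes: 4 classes — having seen 0, 1, 2, or ≥3 copies of 'f'; any two classes i < j (j ≤ 3) are distinguished by the string f^(3−j), which takes class j to 3 copies (accepted) but leaves class i below 3 (rejected).
4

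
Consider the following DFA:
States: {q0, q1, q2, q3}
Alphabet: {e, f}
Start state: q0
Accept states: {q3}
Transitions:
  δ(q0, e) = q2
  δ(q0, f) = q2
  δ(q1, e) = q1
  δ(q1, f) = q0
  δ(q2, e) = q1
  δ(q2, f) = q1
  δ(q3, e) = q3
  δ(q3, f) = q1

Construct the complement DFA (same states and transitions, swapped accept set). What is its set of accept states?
Complement accept states = All states \ Original accept states
= {q0, q1, q2, q3} \ {q3}
{q0, q1, q2}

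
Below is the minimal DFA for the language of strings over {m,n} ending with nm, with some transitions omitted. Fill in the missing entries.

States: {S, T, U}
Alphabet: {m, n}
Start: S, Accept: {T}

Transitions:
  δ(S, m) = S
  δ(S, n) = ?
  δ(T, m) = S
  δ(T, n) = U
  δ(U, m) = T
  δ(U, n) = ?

From the language and accept set, identify what each state tracks — S: no suffix match; T: suffix is nm; U: one trailing n.
Each missing δ(q, a) is the state matching the new tracked value after reading a.
δ(S, n) = U; δ(U, n) = U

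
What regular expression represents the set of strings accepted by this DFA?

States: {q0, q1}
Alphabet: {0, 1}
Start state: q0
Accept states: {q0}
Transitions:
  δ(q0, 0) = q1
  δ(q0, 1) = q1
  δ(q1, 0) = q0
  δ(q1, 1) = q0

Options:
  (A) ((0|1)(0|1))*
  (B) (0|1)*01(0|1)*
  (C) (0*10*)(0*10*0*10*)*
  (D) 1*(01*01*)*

Check each option against the DFA on short strings; one disagreement eliminates an option:
  (A) ((0|1)(0|1))*: agrees with the DFA on every string of length ≤ 6
  (B) (0|1)*01(0|1)*: on ε the DFA stays in q0 and accepts (q0 ∈ Accept), but the regex does not match it → eliminate
  (C) (0*10*)(0*10*0*10*)*: on ε the DFA stays in q0 and accepts (q0 ∈ Accept), but the regex does not match it → eliminate
  (D) 1*(01*01*)*: on '1' the DFA goes q0 → q1 and rejects (q1 ∉ Accept), but the regex matches it → eliminate
Only (A) is consistent with the DFA.
(A) ((0|1)(0|1))*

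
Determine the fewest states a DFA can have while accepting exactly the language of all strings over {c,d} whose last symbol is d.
By Myhill–Nerode, count the distinguishable equivalence classes: 2^1 = 2 classes — the DFA must remember the last 1 symbol read; every pair of distinct length-1 suffixes is distinguishable by some continuation.
2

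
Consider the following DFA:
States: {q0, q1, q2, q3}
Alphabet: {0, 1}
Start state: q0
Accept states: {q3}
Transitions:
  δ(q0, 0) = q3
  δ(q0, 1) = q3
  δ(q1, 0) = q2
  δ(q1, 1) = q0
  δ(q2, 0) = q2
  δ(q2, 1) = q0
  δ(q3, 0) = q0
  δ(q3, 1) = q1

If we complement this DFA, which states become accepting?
Complement accept states = All states \ Original accept states
= {q0, q1, q2, q3} \ {q3}
{q0, q1, q2}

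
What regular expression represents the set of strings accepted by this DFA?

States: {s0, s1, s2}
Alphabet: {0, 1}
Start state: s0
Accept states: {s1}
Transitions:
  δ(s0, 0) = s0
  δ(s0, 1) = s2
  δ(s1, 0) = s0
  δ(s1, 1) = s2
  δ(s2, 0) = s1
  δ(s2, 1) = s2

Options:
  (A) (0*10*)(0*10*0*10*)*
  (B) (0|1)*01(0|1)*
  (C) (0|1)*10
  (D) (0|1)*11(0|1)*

Check each option against the DFA on short strings; one disagreement eliminates an option:
  (A) (0*10*)(0*10*0*10*)*: on '1' the DFA goes s0 → s2 and rejects (s2 ∉ Accept), but the regex matches it → eliminate
  (B) (0|1)*01(0|1)*: on '01' the DFA goes s0 → s0 → s2 and rejects (s2 ∉ Accept), but the regex matches it → eliminate
  (C) (0|1)*10: agrees with the DFA on every string of length ≤ 6
  (D) (0|1)*11(0|1)*: on '10' the DFA goes s0 → s2 → s1 and accepts (s1 ∈ Accept), but the regex does not match it → eliminate
Only (C) is consistent with the DFA.
(C) (0|1)*10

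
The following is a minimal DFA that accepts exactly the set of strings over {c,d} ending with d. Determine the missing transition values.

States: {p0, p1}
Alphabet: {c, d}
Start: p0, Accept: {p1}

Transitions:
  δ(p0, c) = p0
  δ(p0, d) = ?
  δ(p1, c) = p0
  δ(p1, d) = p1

From the language and accept set, identify what each state tracks — p0: last symbol not d; p1: last symbol is d.
Each missing δ(q, a) is the state matching the new tracked value after reading a.
δ(p0, d) = p1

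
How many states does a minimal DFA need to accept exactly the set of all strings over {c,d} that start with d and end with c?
By Myhill–Nerode, count the distinguishable equivalence classes: four classes — empty / starts-d-ends-d / starts-d-ends-c / starts-c (dead).
4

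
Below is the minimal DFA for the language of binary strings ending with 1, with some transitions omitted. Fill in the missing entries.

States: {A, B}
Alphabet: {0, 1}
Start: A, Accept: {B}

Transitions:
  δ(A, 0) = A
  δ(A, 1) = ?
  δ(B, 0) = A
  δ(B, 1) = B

From the language and accept set, identify what each state tracks — A: last symbol not 1; B: last symbol is 1.
Each missing δ(q, a) is the state matching the new tracked value after reading a.
δ(A, 1) = B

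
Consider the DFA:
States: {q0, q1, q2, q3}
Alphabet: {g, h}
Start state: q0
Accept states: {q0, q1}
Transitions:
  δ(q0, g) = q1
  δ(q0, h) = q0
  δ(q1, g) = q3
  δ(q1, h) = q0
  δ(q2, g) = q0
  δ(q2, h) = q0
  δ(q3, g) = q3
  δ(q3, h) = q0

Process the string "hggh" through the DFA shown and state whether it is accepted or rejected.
Processing string "hggh":
  q0 --h--> q0
  q0 --g--> q1
  q1 --g--> q3
  q3 --h--> q0
Final state: q0
Accept states: {q0, q1}
Yes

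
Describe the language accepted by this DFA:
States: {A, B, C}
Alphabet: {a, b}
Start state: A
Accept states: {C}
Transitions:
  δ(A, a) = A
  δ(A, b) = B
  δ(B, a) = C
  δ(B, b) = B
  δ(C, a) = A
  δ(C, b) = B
Testing a few strings:
  'aaba' → accept
  'ab' → reject
  'b' → reject
  'ba' → accept
State roles: A=no suffix match; B=one trailing b; C=suffix is ba
All strings over {a,b} ending with ba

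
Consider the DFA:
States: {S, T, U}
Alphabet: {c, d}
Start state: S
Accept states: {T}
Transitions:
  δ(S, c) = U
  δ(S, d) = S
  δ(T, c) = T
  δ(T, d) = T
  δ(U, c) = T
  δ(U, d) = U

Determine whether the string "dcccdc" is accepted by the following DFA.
Processing string "dcccdc":
  S --d--> S
  S --c--> U
  U --c--> T
  T --c--> T
  T --d--> T
  T --c--> T
Final state: T
Accept states: {T}
Yes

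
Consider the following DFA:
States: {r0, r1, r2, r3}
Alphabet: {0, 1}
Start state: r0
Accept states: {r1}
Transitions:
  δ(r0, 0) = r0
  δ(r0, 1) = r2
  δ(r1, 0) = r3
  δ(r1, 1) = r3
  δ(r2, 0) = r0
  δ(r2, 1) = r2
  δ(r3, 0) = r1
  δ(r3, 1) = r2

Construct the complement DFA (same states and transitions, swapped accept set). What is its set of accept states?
Complement accept states = All states \ Original accept states
= {r0, r1, r2, r3} \ {r1}
{r0, r2, r3}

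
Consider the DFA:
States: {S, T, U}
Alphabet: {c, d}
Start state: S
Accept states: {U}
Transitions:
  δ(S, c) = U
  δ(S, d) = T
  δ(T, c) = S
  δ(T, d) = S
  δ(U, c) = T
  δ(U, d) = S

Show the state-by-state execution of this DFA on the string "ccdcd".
read 'c': S → U
  read 'c': U → T
  read 'd': T → S
  read 'c': S → U
  read 'd': U → S
S -> U -> T -> S -> U -> S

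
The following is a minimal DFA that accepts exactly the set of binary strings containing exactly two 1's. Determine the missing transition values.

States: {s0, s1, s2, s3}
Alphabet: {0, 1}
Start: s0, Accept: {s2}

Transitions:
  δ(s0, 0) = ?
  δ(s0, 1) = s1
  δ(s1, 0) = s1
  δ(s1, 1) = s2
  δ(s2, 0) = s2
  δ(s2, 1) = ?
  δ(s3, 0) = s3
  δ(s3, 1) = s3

From the language and accept set, identify what each state tracks — s0: zero 1's; s1: one 1; s2: two 1's; s3: ≥ three 1's (dead).
Each missing δ(q, a) is the state matching the new tracked value after reading a.
δ(s0, 0) = s0; δ(s2, 1) = s3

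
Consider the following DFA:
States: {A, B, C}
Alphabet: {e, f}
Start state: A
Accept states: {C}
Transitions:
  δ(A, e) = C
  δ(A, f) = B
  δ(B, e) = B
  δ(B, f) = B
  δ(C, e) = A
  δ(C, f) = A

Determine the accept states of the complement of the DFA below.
Complement accept states = All states \ Original accept states
= {A, B, C} \ {C}
{A, B}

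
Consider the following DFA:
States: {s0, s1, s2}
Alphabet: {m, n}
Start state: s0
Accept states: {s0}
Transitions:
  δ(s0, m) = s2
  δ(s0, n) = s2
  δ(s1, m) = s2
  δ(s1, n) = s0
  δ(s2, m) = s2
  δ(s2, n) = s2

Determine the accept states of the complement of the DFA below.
Complement accept states = All states \ Original accept states
= {s0, s1, s2} \ {s0}
{s1, s2}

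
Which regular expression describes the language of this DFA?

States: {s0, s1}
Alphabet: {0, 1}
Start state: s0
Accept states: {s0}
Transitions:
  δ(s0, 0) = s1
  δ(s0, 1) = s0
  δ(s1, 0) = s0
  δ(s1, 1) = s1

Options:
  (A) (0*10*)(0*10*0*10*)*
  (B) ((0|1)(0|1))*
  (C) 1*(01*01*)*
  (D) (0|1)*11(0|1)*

Check each option against the DFA on short strings; one disagreement eliminates an option:
  (A) (0*10*)(0*10*0*10*)*: on ε the DFA stays in s0 and accepts (s0 ∈ Accept), but the regex does not match it → eliminate
  (B) ((0|1)(0|1))*: on '1' the DFA goes s0 → s0 and accepts (s0 ∈ Accept), but the regex does not match it → eliminate
  (C) 1*(01*01*)*: agrees with the DFA on every string of length ≤ 6
  (D) (0|1)*11(0|1)*: on ε the DFA stays in s0 and accepts (s0 ∈ Accept), but the regex does not match it → eliminate
Only (C) is consistent with the DFA.
(C) 1*(01*01*)*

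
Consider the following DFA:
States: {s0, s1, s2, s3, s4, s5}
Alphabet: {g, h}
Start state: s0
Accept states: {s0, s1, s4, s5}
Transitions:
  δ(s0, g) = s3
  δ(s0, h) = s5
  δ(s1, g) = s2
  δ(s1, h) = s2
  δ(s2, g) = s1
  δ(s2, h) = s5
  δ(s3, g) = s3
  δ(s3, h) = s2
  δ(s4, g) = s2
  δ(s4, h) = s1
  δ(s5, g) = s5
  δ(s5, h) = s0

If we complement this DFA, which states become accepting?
Complement accept states = All states \ Original accept states
= {s0, s1, s2, s3, s4, s5} \ {s0, s1, s4, s5}
{s2, s3}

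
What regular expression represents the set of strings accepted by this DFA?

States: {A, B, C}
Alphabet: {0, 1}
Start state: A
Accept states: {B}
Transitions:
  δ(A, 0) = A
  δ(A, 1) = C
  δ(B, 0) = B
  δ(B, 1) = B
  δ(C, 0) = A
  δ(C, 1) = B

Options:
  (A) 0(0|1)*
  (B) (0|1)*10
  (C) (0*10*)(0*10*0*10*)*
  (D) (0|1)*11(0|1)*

Check each option against the DFA on short strings; one disagreement eliminates an option:
  (A) 0(0|1)*: on '0' the DFA goes A → A and rejects (A ∉ Accept), but the regex matches it → eliminate
  (B) (0|1)*10: on '10' the DFA goes A → C → A and rejects (A ∉ Accept), but the regex matches it → eliminate
  (C) (0*10*)(0*10*0*10*)*: on '1' the DFA goes A → C and rejects (C ∉ Accept), but the regex matches it → eliminate
  (D) (0|1)*11(0|1)*: agrees with the DFA on every string of length ≤ 6
Only (D) is consistent with the DFA.
(D) (0|1)*11(0|1)*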